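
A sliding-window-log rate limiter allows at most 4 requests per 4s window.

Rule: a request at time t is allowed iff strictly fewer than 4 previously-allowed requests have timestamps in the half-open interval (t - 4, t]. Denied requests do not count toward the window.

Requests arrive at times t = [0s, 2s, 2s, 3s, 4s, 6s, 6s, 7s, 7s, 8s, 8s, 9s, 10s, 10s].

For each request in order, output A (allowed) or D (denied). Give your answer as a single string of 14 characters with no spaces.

Answer: AAAAAAAADADDAA

Derivation:
Tracking allowed requests in the window:
  req#1 t=0s: ALLOW
  req#2 t=2s: ALLOW
  req#3 t=2s: ALLOW
  req#4 t=3s: ALLOW
  req#5 t=4s: ALLOW
  req#6 t=6s: ALLOW
  req#7 t=6s: ALLOW
  req#8 t=7s: ALLOW
  req#9 t=7s: DENY
  req#10 t=8s: ALLOW
  req#11 t=8s: DENY
  req#12 t=9s: DENY
  req#13 t=10s: ALLOW
  req#14 t=10s: ALLOW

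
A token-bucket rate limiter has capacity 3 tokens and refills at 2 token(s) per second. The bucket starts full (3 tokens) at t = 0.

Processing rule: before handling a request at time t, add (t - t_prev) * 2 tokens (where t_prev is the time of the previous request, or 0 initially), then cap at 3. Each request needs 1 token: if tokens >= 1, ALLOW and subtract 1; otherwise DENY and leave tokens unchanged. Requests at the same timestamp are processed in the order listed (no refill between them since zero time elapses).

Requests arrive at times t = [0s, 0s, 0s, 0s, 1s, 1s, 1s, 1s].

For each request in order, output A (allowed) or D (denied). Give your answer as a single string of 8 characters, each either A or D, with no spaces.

Simulating step by step:
  req#1 t=0s: ALLOW
  req#2 t=0s: ALLOW
  req#3 t=0s: ALLOW
  req#4 t=0s: DENY
  req#5 t=1s: ALLOW
  req#6 t=1s: ALLOW
  req#7 t=1s: DENY
  req#8 t=1s: DENY

Answer: AAADAADD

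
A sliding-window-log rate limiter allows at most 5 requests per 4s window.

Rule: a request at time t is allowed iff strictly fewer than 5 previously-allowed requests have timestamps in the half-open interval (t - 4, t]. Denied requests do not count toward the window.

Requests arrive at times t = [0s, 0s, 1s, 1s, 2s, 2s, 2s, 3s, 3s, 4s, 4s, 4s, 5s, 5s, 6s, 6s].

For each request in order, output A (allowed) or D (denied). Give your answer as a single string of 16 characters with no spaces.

Tracking allowed requests in the window:
  req#1 t=0s: ALLOW
  req#2 t=0s: ALLOW
  req#3 t=1s: ALLOW
  req#4 t=1s: ALLOW
  req#5 t=2s: ALLOW
  req#6 t=2s: DENY
  req#7 t=2s: DENY
  req#8 t=3s: DENY
  req#9 t=3s: DENY
  req#10 t=4s: ALLOW
  req#11 t=4s: ALLOW
  req#12 t=4s: DENY
  req#13 t=5s: ALLOW
  req#14 t=5s: ALLOW
  req#15 t=6s: ALLOW
  req#16 t=6s: DENY

Answer: AAAAADDDDAADAAAD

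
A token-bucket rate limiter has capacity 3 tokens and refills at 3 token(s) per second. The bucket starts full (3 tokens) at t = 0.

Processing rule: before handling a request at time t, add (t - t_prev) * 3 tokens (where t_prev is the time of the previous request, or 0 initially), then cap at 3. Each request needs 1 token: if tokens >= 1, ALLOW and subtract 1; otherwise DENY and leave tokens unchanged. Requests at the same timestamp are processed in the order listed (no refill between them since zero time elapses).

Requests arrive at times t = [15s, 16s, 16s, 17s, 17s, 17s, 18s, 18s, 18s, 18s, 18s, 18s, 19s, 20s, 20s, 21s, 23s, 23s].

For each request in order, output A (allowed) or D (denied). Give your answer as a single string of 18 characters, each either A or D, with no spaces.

Simulating step by step:
  req#1 t=15s: ALLOW
  req#2 t=16s: ALLOW
  req#3 t=16s: ALLOW
  req#4 t=17s: ALLOW
  req#5 t=17s: ALLOW
  req#6 t=17s: ALLOW
  req#7 t=18s: ALLOW
  req#8 t=18s: ALLOW
  req#9 t=18s: ALLOW
  req#10 t=18s: DENY
  req#11 t=18s: DENY
  req#12 t=18s: DENY
  req#13 t=19s: ALLOW
  req#14 t=20s: ALLOW
  req#15 t=20s: ALLOW
  req#16 t=21s: ALLOW
  req#17 t=23s: ALLOW
  req#18 t=23s: ALLOW

Answer: AAAAAAAAADDDAAAAAA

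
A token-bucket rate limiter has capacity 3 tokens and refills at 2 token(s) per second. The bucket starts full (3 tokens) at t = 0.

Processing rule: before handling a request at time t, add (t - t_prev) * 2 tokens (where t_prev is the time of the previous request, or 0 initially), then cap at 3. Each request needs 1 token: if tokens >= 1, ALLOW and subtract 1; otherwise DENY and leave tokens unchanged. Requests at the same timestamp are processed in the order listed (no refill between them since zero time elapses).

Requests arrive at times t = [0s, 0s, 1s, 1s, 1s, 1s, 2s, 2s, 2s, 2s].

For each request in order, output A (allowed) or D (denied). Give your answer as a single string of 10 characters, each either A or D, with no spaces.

Answer: AAAAADAADD

Derivation:
Simulating step by step:
  req#1 t=0s: ALLOW
  req#2 t=0s: ALLOW
  req#3 t=1s: ALLOW
  req#4 t=1s: ALLOW
  req#5 t=1s: ALLOW
  req#6 t=1s: DENY
  req#7 t=2s: ALLOW
  req#8 t=2s: ALLOW
  req#9 t=2s: DENY
  req#10 t=2s: DENY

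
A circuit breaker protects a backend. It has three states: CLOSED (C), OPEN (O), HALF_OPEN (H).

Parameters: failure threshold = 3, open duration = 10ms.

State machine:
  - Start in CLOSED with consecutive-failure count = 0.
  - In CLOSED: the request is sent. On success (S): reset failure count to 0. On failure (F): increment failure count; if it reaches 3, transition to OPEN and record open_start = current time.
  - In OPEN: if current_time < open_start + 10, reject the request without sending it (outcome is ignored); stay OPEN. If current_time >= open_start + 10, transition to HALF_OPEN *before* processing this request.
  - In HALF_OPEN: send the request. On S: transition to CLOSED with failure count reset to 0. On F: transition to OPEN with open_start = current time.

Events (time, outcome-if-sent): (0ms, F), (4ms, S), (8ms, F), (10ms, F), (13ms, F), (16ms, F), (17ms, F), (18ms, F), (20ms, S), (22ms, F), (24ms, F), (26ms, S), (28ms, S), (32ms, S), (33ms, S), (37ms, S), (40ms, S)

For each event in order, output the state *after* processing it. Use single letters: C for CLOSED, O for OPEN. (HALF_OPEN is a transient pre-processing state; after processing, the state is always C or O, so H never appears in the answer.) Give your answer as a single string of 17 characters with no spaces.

State after each event:
  event#1 t=0ms outcome=F: state=CLOSED
  event#2 t=4ms outcome=S: state=CLOSED
  event#3 t=8ms outcome=F: state=CLOSED
  event#4 t=10ms outcome=F: state=CLOSED
  event#5 t=13ms outcome=F: state=OPEN
  event#6 t=16ms outcome=F: state=OPEN
  event#7 t=17ms outcome=F: state=OPEN
  event#8 t=18ms outcome=F: state=OPEN
  event#9 t=20ms outcome=S: state=OPEN
  event#10 t=22ms outcome=F: state=OPEN
  event#11 t=24ms outcome=F: state=OPEN
  event#12 t=26ms outcome=S: state=OPEN
  event#13 t=28ms outcome=S: state=OPEN
  event#14 t=32ms outcome=S: state=OPEN
  event#15 t=33ms outcome=S: state=OPEN
  event#16 t=37ms outcome=S: state=CLOSED
  event#17 t=40ms outcome=S: state=CLOSED

Answer: CCCCOOOOOOOOOOOCC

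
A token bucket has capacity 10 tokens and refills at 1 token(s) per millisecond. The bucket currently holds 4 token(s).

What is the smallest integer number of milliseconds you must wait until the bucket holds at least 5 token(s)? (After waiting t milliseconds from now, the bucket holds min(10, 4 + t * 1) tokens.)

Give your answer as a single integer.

Need 4 + t * 1 >= 5, so t >= 1/1.
Smallest integer t = ceil(1/1) = 1.

Answer: 1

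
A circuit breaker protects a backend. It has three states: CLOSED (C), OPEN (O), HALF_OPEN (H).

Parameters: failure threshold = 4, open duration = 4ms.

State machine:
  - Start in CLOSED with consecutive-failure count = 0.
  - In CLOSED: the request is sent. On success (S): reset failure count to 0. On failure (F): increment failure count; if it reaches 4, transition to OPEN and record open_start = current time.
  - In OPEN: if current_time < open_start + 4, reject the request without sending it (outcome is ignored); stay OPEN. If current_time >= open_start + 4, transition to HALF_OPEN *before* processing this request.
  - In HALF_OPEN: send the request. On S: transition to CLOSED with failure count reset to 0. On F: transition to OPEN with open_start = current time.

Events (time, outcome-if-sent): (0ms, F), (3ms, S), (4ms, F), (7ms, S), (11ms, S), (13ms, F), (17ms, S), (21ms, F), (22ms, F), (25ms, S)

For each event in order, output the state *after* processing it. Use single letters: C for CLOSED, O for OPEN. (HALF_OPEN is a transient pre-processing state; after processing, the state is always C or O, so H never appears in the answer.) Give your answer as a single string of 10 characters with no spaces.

Answer: CCCCCCCCCC

Derivation:
State after each event:
  event#1 t=0ms outcome=F: state=CLOSED
  event#2 t=3ms outcome=S: state=CLOSED
  event#3 t=4ms outcome=F: state=CLOSED
  event#4 t=7ms outcome=S: state=CLOSED
  event#5 t=11ms outcome=S: state=CLOSED
  event#6 t=13ms outcome=F: state=CLOSED
  event#7 t=17ms outcome=S: state=CLOSED
  event#8 t=21ms outcome=F: state=CLOSED
  event#9 t=22ms outcome=F: state=CLOSED
  event#10 t=25ms outcome=S: state=CLOSED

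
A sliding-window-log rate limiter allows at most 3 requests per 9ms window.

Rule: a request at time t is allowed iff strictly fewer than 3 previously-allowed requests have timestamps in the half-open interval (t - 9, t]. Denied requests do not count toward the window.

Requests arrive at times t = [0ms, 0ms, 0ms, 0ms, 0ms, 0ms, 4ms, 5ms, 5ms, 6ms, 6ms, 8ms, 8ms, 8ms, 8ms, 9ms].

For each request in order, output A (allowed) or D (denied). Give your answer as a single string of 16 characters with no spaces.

Tracking allowed requests in the window:
  req#1 t=0ms: ALLOW
  req#2 t=0ms: ALLOW
  req#3 t=0ms: ALLOW
  req#4 t=0ms: DENY
  req#5 t=0ms: DENY
  req#6 t=0ms: DENY
  req#7 t=4ms: DENY
  req#8 t=5ms: DENY
  req#9 t=5ms: DENY
  req#10 t=6ms: DENY
  req#11 t=6ms: DENY
  req#12 t=8ms: DENY
  req#13 t=8ms: DENY
  req#14 t=8ms: DENY
  req#15 t=8ms: DENY
  req#16 t=9ms: ALLOW

Answer: AAADDDDDDDDDDDDA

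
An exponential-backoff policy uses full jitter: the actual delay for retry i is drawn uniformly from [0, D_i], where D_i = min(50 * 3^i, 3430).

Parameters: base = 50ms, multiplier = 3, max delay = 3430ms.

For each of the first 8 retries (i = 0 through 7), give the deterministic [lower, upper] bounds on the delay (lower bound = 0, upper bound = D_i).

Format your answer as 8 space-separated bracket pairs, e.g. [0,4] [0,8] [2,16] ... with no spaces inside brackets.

Computing bounds per retry:
  i=0: D_i=min(50*3^0,3430)=50, bounds=[0,50]
  i=1: D_i=min(50*3^1,3430)=150, bounds=[0,150]
  i=2: D_i=min(50*3^2,3430)=450, bounds=[0,450]
  i=3: D_i=min(50*3^3,3430)=1350, bounds=[0,1350]
  i=4: D_i=min(50*3^4,3430)=3430, bounds=[0,3430]
  i=5: D_i=min(50*3^5,3430)=3430, bounds=[0,3430]
  i=6: D_i=min(50*3^6,3430)=3430, bounds=[0,3430]
  i=7: D_i=min(50*3^7,3430)=3430, bounds=[0,3430]

Answer: [0,50] [0,150] [0,450] [0,1350] [0,3430] [0,3430] [0,3430] [0,3430]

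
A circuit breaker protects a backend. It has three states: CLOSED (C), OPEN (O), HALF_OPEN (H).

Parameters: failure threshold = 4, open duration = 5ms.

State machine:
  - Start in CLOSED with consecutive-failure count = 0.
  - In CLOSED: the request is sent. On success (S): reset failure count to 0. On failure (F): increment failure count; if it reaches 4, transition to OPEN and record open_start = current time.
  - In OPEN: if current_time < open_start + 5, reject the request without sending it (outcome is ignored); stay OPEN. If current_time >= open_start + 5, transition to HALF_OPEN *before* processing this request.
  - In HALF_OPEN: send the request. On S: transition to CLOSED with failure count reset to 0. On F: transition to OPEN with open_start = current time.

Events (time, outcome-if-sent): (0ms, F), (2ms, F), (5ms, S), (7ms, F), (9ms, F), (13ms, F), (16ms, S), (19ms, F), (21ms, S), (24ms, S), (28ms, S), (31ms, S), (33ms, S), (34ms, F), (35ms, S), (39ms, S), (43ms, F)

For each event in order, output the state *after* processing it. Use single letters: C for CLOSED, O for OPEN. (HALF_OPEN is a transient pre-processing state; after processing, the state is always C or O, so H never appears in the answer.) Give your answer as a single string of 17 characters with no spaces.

State after each event:
  event#1 t=0ms outcome=F: state=CLOSED
  event#2 t=2ms outcome=F: state=CLOSED
  event#3 t=5ms outcome=S: state=CLOSED
  event#4 t=7ms outcome=F: state=CLOSED
  event#5 t=9ms outcome=F: state=CLOSED
  event#6 t=13ms outcome=F: state=CLOSED
  event#7 t=16ms outcome=S: state=CLOSED
  event#8 t=19ms outcome=F: state=CLOSED
  event#9 t=21ms outcome=S: state=CLOSED
  event#10 t=24ms outcome=S: state=CLOSED
  event#11 t=28ms outcome=S: state=CLOSED
  event#12 t=31ms outcome=S: state=CLOSED
  event#13 t=33ms outcome=S: state=CLOSED
  event#14 t=34ms outcome=F: state=CLOSED
  event#15 t=35ms outcome=S: state=CLOSED
  event#16 t=39ms outcome=S: state=CLOSED
  event#17 t=43ms outcome=F: state=CLOSED

Answer: CCCCCCCCCCCCCCCCC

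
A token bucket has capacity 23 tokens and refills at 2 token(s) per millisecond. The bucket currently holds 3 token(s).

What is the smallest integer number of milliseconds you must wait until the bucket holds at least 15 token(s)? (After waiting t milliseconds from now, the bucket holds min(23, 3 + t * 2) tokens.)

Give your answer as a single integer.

Answer: 6

Derivation:
Need 3 + t * 2 >= 15, so t >= 12/2.
Smallest integer t = ceil(12/2) = 6.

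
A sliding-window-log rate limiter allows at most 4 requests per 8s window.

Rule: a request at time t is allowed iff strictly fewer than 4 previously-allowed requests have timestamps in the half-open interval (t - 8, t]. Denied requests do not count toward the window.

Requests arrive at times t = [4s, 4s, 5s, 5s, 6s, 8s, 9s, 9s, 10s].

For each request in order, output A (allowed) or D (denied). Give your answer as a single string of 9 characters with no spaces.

Answer: AAAADDDDD

Derivation:
Tracking allowed requests in the window:
  req#1 t=4s: ALLOW
  req#2 t=4s: ALLOW
  req#3 t=5s: ALLOW
  req#4 t=5s: ALLOW
  req#5 t=6s: DENY
  req#6 t=8s: DENY
  req#7 t=9s: DENY
  req#8 t=9s: DENY
  req#9 t=10s: DENY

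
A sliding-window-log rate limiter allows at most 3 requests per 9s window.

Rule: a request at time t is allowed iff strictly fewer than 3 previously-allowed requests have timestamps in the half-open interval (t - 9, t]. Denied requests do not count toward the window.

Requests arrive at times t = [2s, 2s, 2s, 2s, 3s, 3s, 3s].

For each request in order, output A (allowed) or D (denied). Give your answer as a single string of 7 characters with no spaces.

Tracking allowed requests in the window:
  req#1 t=2s: ALLOW
  req#2 t=2s: ALLOW
  req#3 t=2s: ALLOW
  req#4 t=2s: DENY
  req#5 t=3s: DENY
  req#6 t=3s: DENY
  req#7 t=3s: DENY

Answer: AAADDDD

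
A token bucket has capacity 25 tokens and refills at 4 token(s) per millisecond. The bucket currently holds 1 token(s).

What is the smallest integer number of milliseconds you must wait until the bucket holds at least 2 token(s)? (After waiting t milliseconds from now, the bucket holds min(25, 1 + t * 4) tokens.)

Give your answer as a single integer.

Answer: 1

Derivation:
Need 1 + t * 4 >= 2, so t >= 1/4.
Smallest integer t = ceil(1/4) = 1.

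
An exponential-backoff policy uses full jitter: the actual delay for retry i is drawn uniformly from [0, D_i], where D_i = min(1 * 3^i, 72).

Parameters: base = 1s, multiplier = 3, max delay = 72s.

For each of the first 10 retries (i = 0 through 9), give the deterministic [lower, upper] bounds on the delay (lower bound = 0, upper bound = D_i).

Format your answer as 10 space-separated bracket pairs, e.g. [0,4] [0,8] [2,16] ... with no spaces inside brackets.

Computing bounds per retry:
  i=0: D_i=min(1*3^0,72)=1, bounds=[0,1]
  i=1: D_i=min(1*3^1,72)=3, bounds=[0,3]
  i=2: D_i=min(1*3^2,72)=9, bounds=[0,9]
  i=3: D_i=min(1*3^3,72)=27, bounds=[0,27]
  i=4: D_i=min(1*3^4,72)=72, bounds=[0,72]
  i=5: D_i=min(1*3^5,72)=72, bounds=[0,72]
  i=6: D_i=min(1*3^6,72)=72, bounds=[0,72]
  i=7: D_i=min(1*3^7,72)=72, bounds=[0,72]
  i=8: D_i=min(1*3^8,72)=72, bounds=[0,72]
  i=9: D_i=min(1*3^9,72)=72, bounds=[0,72]

Answer: [0,1] [0,3] [0,9] [0,27] [0,72] [0,72] [0,72] [0,72] [0,72] [0,72]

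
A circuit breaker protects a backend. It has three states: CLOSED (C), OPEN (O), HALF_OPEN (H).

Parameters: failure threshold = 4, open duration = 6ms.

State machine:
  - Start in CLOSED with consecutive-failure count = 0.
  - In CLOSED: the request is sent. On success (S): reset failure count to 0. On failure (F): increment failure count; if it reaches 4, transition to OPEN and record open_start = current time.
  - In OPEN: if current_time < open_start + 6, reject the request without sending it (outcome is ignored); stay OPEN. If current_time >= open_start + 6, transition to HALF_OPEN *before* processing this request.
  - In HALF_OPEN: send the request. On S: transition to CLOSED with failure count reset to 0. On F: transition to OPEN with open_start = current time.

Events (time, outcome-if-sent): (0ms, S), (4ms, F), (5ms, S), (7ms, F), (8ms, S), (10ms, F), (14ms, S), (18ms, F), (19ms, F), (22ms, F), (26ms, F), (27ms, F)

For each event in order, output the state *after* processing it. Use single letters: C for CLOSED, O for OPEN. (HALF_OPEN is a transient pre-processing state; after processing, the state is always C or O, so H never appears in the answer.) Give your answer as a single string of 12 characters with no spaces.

Answer: CCCCCCCCCCOO

Derivation:
State after each event:
  event#1 t=0ms outcome=S: state=CLOSED
  event#2 t=4ms outcome=F: state=CLOSED
  event#3 t=5ms outcome=S: state=CLOSED
  event#4 t=7ms outcome=F: state=CLOSED
  event#5 t=8ms outcome=S: state=CLOSED
  event#6 t=10ms outcome=F: state=CLOSED
  event#7 t=14ms outcome=S: state=CLOSED
  event#8 t=18ms outcome=F: state=CLOSED
  event#9 t=19ms outcome=F: state=CLOSED
  event#10 t=22ms outcome=F: state=CLOSED
  event#11 t=26ms outcome=F: state=OPEN
  event#12 t=27ms outcome=F: state=OPEN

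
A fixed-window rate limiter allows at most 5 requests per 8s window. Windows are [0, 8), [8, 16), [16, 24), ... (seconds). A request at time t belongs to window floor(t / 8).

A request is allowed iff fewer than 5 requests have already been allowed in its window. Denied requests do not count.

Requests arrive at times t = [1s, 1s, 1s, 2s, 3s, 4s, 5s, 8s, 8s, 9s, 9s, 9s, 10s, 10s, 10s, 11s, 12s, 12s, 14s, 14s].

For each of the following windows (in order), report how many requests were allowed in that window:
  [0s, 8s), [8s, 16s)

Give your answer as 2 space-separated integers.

Answer: 5 5

Derivation:
Processing requests:
  req#1 t=1s (window 0): ALLOW
  req#2 t=1s (window 0): ALLOW
  req#3 t=1s (window 0): ALLOW
  req#4 t=2s (window 0): ALLOW
  req#5 t=3s (window 0): ALLOW
  req#6 t=4s (window 0): DENY
  req#7 t=5s (window 0): DENY
  req#8 t=8s (window 1): ALLOW
  req#9 t=8s (window 1): ALLOW
  req#10 t=9s (window 1): ALLOW
  req#11 t=9s (window 1): ALLOW
  req#12 t=9s (window 1): ALLOW
  req#13 t=10s (window 1): DENY
  req#14 t=10s (window 1): DENY
  req#15 t=10s (window 1): DENY
  req#16 t=11s (window 1): DENY
  req#17 t=12s (window 1): DENY
  req#18 t=12s (window 1): DENY
  req#19 t=14s (window 1): DENY
  req#20 t=14s (window 1): DENY

Allowed counts by window: 5 5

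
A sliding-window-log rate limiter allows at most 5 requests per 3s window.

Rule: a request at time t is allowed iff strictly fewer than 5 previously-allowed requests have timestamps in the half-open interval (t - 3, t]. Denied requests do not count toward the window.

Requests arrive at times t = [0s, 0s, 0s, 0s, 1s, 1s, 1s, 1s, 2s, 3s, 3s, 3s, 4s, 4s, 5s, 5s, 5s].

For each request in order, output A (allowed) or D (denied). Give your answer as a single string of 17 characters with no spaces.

Tracking allowed requests in the window:
  req#1 t=0s: ALLOW
  req#2 t=0s: ALLOW
  req#3 t=0s: ALLOW
  req#4 t=0s: ALLOW
  req#5 t=1s: ALLOW
  req#6 t=1s: DENY
  req#7 t=1s: DENY
  req#8 t=1s: DENY
  req#9 t=2s: DENY
  req#10 t=3s: ALLOW
  req#11 t=3s: ALLOW
  req#12 t=3s: ALLOW
  req#13 t=4s: ALLOW
  req#14 t=4s: ALLOW
  req#15 t=5s: DENY
  req#16 t=5s: DENY
  req#17 t=5s: DENY

Answer: AAAAADDDDAAAAADDD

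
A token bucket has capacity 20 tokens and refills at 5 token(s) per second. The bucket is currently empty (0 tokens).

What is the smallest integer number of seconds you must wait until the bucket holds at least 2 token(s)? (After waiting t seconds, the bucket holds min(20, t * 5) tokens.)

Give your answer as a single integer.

Need t * 5 >= 2, so t >= 2/5.
Smallest integer t = ceil(2/5) = 1.

Answer: 1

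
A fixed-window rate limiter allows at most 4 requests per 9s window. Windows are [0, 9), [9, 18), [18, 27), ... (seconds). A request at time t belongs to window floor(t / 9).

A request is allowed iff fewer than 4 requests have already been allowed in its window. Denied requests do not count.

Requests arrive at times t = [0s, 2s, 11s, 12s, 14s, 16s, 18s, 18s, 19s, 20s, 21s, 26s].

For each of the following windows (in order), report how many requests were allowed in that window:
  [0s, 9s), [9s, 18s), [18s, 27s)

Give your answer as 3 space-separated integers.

Answer: 2 4 4

Derivation:
Processing requests:
  req#1 t=0s (window 0): ALLOW
  req#2 t=2s (window 0): ALLOW
  req#3 t=11s (window 1): ALLOW
  req#4 t=12s (window 1): ALLOW
  req#5 t=14s (window 1): ALLOW
  req#6 t=16s (window 1): ALLOW
  req#7 t=18s (window 2): ALLOW
  req#8 t=18s (window 2): ALLOW
  req#9 t=19s (window 2): ALLOW
  req#10 t=20s (window 2): ALLOW
  req#11 t=21s (window 2): DENY
  req#12 t=26s (window 2): DENY

Allowed counts by window: 2 4 4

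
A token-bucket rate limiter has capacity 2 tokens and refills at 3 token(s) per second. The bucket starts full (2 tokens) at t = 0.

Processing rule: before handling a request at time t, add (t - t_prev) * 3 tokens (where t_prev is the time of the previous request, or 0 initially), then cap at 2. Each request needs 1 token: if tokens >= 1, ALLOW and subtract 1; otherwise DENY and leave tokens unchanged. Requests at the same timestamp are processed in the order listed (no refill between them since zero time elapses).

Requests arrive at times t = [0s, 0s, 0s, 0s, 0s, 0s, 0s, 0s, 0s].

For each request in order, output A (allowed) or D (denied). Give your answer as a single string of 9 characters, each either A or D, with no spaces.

Simulating step by step:
  req#1 t=0s: ALLOW
  req#2 t=0s: ALLOW
  req#3 t=0s: DENY
  req#4 t=0s: DENY
  req#5 t=0s: DENY
  req#6 t=0s: DENY
  req#7 t=0s: DENY
  req#8 t=0s: DENY
  req#9 t=0s: DENY

Answer: AADDDDDDD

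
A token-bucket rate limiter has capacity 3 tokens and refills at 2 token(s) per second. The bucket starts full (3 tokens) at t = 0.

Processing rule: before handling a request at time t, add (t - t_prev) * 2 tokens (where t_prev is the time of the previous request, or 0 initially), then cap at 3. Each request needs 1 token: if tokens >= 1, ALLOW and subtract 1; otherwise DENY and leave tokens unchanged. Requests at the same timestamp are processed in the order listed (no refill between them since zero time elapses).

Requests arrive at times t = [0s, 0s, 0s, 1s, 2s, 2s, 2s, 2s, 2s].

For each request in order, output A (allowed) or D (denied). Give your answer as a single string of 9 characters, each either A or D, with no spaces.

Simulating step by step:
  req#1 t=0s: ALLOW
  req#2 t=0s: ALLOW
  req#3 t=0s: ALLOW
  req#4 t=1s: ALLOW
  req#5 t=2s: ALLOW
  req#6 t=2s: ALLOW
  req#7 t=2s: ALLOW
  req#8 t=2s: DENY
  req#9 t=2s: DENY

Answer: AAAAAAADD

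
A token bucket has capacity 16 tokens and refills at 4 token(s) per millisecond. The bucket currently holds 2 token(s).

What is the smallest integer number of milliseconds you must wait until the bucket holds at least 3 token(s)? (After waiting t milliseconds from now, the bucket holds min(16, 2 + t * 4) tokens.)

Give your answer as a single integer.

Need 2 + t * 4 >= 3, so t >= 1/4.
Smallest integer t = ceil(1/4) = 1.

Answer: 1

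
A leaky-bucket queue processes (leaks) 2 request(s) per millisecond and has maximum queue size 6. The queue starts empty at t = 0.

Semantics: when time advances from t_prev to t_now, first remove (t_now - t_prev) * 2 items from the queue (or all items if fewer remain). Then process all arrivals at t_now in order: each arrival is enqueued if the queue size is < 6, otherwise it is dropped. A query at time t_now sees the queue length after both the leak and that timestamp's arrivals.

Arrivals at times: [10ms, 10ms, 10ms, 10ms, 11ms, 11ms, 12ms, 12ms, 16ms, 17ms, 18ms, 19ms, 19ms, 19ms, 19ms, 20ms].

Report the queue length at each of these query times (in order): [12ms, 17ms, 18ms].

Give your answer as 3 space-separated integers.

Answer: 4 1 1

Derivation:
Queue lengths at query times:
  query t=12ms: backlog = 4
  query t=17ms: backlog = 1
  query t=18ms: backlog = 1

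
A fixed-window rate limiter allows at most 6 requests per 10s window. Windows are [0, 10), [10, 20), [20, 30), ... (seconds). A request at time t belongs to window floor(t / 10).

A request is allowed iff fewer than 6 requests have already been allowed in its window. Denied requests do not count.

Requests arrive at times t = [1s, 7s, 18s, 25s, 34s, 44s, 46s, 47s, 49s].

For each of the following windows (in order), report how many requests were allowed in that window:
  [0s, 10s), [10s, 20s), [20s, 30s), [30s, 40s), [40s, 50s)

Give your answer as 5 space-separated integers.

Answer: 2 1 1 1 4

Derivation:
Processing requests:
  req#1 t=1s (window 0): ALLOW
  req#2 t=7s (window 0): ALLOW
  req#3 t=18s (window 1): ALLOW
  req#4 t=25s (window 2): ALLOW
  req#5 t=34s (window 3): ALLOW
  req#6 t=44s (window 4): ALLOW
  req#7 t=46s (window 4): ALLOW
  req#8 t=47s (window 4): ALLOW
  req#9 t=49s (window 4): ALLOW

Allowed counts by window: 2 1 1 1 4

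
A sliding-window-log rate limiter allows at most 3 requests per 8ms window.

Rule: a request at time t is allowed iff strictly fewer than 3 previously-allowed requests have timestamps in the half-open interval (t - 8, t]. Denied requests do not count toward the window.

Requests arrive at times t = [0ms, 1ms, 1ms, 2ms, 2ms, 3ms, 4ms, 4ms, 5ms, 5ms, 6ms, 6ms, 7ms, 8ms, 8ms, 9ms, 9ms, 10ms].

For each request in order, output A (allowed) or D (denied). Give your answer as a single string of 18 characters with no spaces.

Answer: AAADDDDDDDDDDADAAD

Derivation:
Tracking allowed requests in the window:
  req#1 t=0ms: ALLOW
  req#2 t=1ms: ALLOW
  req#3 t=1ms: ALLOW
  req#4 t=2ms: DENY
  req#5 t=2ms: DENY
  req#6 t=3ms: DENY
  req#7 t=4ms: DENY
  req#8 t=4ms: DENY
  req#9 t=5ms: DENY
  req#10 t=5ms: DENY
  req#11 t=6ms: DENY
  req#12 t=6ms: DENY
  req#13 t=7ms: DENY
  req#14 t=8ms: ALLOW
  req#15 t=8ms: DENY
  req#16 t=9ms: ALLOW
  req#17 t=9ms: ALLOW
  req#18 t=10ms: DENY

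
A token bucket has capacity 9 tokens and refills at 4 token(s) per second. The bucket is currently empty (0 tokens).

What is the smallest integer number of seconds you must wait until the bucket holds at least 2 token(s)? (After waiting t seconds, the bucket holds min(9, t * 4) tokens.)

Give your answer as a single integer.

Need t * 4 >= 2, so t >= 2/4.
Smallest integer t = ceil(2/4) = 1.

Answer: 1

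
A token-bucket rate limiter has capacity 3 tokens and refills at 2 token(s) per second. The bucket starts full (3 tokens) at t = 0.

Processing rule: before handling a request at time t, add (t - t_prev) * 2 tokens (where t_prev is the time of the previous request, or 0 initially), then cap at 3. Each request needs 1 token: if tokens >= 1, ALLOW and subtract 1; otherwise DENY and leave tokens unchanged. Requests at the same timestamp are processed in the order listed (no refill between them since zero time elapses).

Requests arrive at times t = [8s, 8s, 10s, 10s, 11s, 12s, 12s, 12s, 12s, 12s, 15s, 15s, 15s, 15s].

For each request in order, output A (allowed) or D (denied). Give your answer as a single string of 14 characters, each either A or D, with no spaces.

Simulating step by step:
  req#1 t=8s: ALLOW
  req#2 t=8s: ALLOW
  req#3 t=10s: ALLOW
  req#4 t=10s: ALLOW
  req#5 t=11s: ALLOW
  req#6 t=12s: ALLOW
  req#7 t=12s: ALLOW
  req#8 t=12s: ALLOW
  req#9 t=12s: DENY
  req#10 t=12s: DENY
  req#11 t=15s: ALLOW
  req#12 t=15s: ALLOW
  req#13 t=15s: ALLOW
  req#14 t=15s: DENY

Answer: AAAAAAAADDAAAD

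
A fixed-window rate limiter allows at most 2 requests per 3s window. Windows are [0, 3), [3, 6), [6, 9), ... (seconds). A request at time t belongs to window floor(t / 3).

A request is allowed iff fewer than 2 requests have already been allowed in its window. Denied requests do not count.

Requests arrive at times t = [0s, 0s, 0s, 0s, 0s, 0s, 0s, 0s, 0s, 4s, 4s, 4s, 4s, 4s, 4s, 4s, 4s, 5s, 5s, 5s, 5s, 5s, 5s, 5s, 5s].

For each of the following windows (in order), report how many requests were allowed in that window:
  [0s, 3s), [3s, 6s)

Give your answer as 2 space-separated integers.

Answer: 2 2

Derivation:
Processing requests:
  req#1 t=0s (window 0): ALLOW
  req#2 t=0s (window 0): ALLOW
  req#3 t=0s (window 0): DENY
  req#4 t=0s (window 0): DENY
  req#5 t=0s (window 0): DENY
  req#6 t=0s (window 0): DENY
  req#7 t=0s (window 0): DENY
  req#8 t=0s (window 0): DENY
  req#9 t=0s (window 0): DENY
  req#10 t=4s (window 1): ALLOW
  req#11 t=4s (window 1): ALLOW
  req#12 t=4s (window 1): DENY
  req#13 t=4s (window 1): DENY
  req#14 t=4s (window 1): DENY
  req#15 t=4s (window 1): DENY
  req#16 t=4s (window 1): DENY
  req#17 t=4s (window 1): DENY
  req#18 t=5s (window 1): DENY
  req#19 t=5s (window 1): DENY
  req#20 t=5s (window 1): DENY
  req#21 t=5s (window 1): DENY
  req#22 t=5s (window 1): DENY
  req#23 t=5s (window 1): DENY
  req#24 t=5s (window 1): DENY
  req#25 t=5s (window 1): DENY

Allowed counts by window: 2 2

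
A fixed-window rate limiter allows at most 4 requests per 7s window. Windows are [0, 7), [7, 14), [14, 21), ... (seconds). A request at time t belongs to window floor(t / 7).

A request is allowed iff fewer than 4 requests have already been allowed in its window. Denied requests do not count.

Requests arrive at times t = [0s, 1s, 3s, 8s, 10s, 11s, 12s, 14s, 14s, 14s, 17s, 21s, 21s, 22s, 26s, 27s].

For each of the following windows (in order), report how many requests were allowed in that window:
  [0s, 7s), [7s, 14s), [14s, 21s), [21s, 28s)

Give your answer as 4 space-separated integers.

Answer: 3 4 4 4

Derivation:
Processing requests:
  req#1 t=0s (window 0): ALLOW
  req#2 t=1s (window 0): ALLOW
  req#3 t=3s (window 0): ALLOW
  req#4 t=8s (window 1): ALLOW
  req#5 t=10s (window 1): ALLOW
  req#6 t=11s (window 1): ALLOW
  req#7 t=12s (window 1): ALLOW
  req#8 t=14s (window 2): ALLOW
  req#9 t=14s (window 2): ALLOW
  req#10 t=14s (window 2): ALLOW
  req#11 t=17s (window 2): ALLOW
  req#12 t=21s (window 3): ALLOW
  req#13 t=21s (window 3): ALLOW
  req#14 t=22s (window 3): ALLOW
  req#15 t=26s (window 3): ALLOW
  req#16 t=27s (window 3): DENY

Allowed counts by window: 3 4 4 4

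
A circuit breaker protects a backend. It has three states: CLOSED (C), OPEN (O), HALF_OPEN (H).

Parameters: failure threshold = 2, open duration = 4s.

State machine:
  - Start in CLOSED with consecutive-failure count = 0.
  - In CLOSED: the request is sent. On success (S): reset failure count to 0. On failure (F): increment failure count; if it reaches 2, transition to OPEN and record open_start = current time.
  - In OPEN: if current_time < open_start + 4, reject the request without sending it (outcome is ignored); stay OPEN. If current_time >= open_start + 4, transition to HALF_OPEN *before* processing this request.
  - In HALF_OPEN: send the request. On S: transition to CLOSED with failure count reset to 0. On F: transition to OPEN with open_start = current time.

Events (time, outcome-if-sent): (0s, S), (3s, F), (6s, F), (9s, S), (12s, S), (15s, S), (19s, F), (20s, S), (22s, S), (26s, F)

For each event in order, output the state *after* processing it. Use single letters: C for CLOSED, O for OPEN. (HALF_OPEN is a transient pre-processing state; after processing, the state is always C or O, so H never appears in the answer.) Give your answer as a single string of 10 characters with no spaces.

Answer: CCOOCCCCCC

Derivation:
State after each event:
  event#1 t=0s outcome=S: state=CLOSED
  event#2 t=3s outcome=F: state=CLOSED
  event#3 t=6s outcome=F: state=OPEN
  event#4 t=9s outcome=S: state=OPEN
  event#5 t=12s outcome=S: state=CLOSED
  event#6 t=15s outcome=S: state=CLOSED
  event#7 t=19s outcome=F: state=CLOSED
  event#8 t=20s outcome=S: state=CLOSED
  event#9 t=22s outcome=S: state=CLOSED
  event#10 t=26s outcome=F: state=CLOSED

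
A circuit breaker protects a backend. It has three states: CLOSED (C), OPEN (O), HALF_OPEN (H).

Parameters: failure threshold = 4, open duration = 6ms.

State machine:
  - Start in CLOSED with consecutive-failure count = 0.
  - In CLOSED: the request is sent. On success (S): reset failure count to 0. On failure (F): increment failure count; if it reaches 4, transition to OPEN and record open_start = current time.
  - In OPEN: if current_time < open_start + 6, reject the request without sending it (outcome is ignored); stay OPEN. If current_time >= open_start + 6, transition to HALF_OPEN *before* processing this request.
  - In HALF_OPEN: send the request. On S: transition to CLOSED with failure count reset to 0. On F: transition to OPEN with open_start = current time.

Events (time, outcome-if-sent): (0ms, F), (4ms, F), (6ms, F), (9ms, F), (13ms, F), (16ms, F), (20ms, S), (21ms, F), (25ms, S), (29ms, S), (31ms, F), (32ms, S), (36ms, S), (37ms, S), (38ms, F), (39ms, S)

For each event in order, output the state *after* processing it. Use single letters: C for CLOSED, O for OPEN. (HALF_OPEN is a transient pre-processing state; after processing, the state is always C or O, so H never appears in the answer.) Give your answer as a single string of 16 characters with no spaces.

Answer: CCCOOOOOCCCCCCCC

Derivation:
State after each event:
  event#1 t=0ms outcome=F: state=CLOSED
  event#2 t=4ms outcome=F: state=CLOSED
  event#3 t=6ms outcome=F: state=CLOSED
  event#4 t=9ms outcome=F: state=OPEN
  event#5 t=13ms outcome=F: state=OPEN
  event#6 t=16ms outcome=F: state=OPEN
  event#7 t=20ms outcome=S: state=OPEN
  event#8 t=21ms outcome=F: state=OPEN
  event#9 t=25ms outcome=S: state=CLOSED
  event#10 t=29ms outcome=S: state=CLOSED
  event#11 t=31ms outcome=F: state=CLOSED
  event#12 t=32ms outcome=S: state=CLOSED
  event#13 t=36ms outcome=S: state=CLOSED
  event#14 t=37ms outcome=S: state=CLOSED
  event#15 t=38ms outcome=F: state=CLOSED
  event#16 t=39ms outcome=S: state=CLOSED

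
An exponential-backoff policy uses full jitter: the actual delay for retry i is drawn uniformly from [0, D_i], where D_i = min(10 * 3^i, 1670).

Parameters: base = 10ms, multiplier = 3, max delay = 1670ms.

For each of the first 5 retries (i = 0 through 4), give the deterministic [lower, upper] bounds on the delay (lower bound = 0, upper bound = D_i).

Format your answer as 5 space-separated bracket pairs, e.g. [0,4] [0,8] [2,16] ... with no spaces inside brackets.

Answer: [0,10] [0,30] [0,90] [0,270] [0,810]

Derivation:
Computing bounds per retry:
  i=0: D_i=min(10*3^0,1670)=10, bounds=[0,10]
  i=1: D_i=min(10*3^1,1670)=30, bounds=[0,30]
  i=2: D_i=min(10*3^2,1670)=90, bounds=[0,90]
  i=3: D_i=min(10*3^3,1670)=270, bounds=[0,270]
  i=4: D_i=min(10*3^4,1670)=810, bounds=[0,810]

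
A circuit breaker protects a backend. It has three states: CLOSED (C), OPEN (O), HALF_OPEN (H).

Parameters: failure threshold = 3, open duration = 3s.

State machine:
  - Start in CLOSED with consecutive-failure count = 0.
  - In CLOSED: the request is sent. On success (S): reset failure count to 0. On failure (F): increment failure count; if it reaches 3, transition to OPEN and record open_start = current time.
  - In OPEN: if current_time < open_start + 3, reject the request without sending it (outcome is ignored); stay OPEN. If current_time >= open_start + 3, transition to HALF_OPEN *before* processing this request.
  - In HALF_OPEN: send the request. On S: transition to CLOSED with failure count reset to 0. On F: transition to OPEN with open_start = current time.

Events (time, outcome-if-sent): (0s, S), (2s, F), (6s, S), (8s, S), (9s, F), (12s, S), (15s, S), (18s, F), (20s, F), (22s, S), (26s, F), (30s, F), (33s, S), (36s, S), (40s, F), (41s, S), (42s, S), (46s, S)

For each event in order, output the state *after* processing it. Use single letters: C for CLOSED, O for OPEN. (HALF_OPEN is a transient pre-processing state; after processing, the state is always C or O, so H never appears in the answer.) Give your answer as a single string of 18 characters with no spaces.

Answer: CCCCCCCCCCCCCCCCCC

Derivation:
State after each event:
  event#1 t=0s outcome=S: state=CLOSED
  event#2 t=2s outcome=F: state=CLOSED
  event#3 t=6s outcome=S: state=CLOSED
  event#4 t=8s outcome=S: state=CLOSED
  event#5 t=9s outcome=F: state=CLOSED
  event#6 t=12s outcome=S: state=CLOSED
  event#7 t=15s outcome=S: state=CLOSED
  event#8 t=18s outcome=F: state=CLOSED
  event#9 t=20s outcome=F: state=CLOSED
  event#10 t=22s outcome=S: state=CLOSED
  event#11 t=26s outcome=F: state=CLOSED
  event#12 t=30s outcome=F: state=CLOSED
  event#13 t=33s outcome=S: state=CLOSED
  event#14 t=36s outcome=S: state=CLOSED
  event#15 t=40s outcome=F: state=CLOSED
  event#16 t=41s outcome=S: state=CLOSED
  event#17 t=42s outcome=S: state=CLOSED
  event#18 t=46s outcome=S: state=CLOSED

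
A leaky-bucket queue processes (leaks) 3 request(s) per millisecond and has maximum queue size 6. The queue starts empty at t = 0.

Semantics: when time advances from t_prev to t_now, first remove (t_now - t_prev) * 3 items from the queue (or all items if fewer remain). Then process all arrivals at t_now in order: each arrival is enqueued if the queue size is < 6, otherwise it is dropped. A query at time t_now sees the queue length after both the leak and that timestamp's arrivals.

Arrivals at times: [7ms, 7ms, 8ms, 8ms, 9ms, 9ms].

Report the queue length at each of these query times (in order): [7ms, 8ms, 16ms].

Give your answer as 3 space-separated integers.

Queue lengths at query times:
  query t=7ms: backlog = 2
  query t=8ms: backlog = 2
  query t=16ms: backlog = 0

Answer: 2 2 0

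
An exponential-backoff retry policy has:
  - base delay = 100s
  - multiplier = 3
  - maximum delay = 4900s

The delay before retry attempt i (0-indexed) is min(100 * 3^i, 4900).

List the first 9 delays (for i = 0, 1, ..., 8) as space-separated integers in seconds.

Answer: 100 300 900 2700 4900 4900 4900 4900 4900

Derivation:
Computing each delay:
  i=0: min(100*3^0, 4900) = 100
  i=1: min(100*3^1, 4900) = 300
  i=2: min(100*3^2, 4900) = 900
  i=3: min(100*3^3, 4900) = 2700
  i=4: min(100*3^4, 4900) = 4900
  i=5: min(100*3^5, 4900) = 4900
  i=6: min(100*3^6, 4900) = 4900
  i=7: min(100*3^7, 4900) = 4900
  i=8: min(100*3^8, 4900) = 4900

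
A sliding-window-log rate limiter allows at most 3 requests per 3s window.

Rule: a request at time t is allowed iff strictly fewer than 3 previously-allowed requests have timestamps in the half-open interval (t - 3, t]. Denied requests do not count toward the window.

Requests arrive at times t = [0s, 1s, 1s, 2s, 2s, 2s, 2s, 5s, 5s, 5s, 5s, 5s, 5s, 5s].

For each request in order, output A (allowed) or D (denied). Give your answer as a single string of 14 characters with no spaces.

Tracking allowed requests in the window:
  req#1 t=0s: ALLOW
  req#2 t=1s: ALLOW
  req#3 t=1s: ALLOW
  req#4 t=2s: DENY
  req#5 t=2s: DENY
  req#6 t=2s: DENY
  req#7 t=2s: DENY
  req#8 t=5s: ALLOW
  req#9 t=5s: ALLOW
  req#10 t=5s: ALLOW
  req#11 t=5s: DENY
  req#12 t=5s: DENY
  req#13 t=5s: DENY
  req#14 t=5s: DENY

Answer: AAADDDDAAADDDD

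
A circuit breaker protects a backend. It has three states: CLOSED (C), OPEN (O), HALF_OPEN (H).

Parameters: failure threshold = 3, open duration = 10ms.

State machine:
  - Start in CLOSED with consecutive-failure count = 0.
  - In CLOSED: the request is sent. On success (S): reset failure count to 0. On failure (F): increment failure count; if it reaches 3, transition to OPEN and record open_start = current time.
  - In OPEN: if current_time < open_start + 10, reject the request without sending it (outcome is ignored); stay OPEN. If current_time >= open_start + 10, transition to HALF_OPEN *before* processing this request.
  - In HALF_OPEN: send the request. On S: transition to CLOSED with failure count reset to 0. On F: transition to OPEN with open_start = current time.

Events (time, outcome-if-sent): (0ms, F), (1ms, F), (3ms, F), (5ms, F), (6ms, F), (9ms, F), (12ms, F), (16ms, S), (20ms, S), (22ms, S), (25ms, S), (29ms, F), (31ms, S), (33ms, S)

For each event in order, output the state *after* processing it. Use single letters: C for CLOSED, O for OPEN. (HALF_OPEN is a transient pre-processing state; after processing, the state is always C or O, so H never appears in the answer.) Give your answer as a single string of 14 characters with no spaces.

State after each event:
  event#1 t=0ms outcome=F: state=CLOSED
  event#2 t=1ms outcome=F: state=CLOSED
  event#3 t=3ms outcome=F: state=OPEN
  event#4 t=5ms outcome=F: state=OPEN
  event#5 t=6ms outcome=F: state=OPEN
  event#6 t=9ms outcome=F: state=OPEN
  event#7 t=12ms outcome=F: state=OPEN
  event#8 t=16ms outcome=S: state=CLOSED
  event#9 t=20ms outcome=S: state=CLOSED
  event#10 t=22ms outcome=S: state=CLOSED
  event#11 t=25ms outcome=S: state=CLOSED
  event#12 t=29ms outcome=F: state=CLOSED
  event#13 t=31ms outcome=S: state=CLOSED
  event#14 t=33ms outcome=S: state=CLOSED

Answer: CCOOOOOCCCCCCC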